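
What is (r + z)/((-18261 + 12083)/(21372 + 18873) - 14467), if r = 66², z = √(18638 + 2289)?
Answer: -175307220/582230593 - 40245*√20927/582230593 ≈ -0.31110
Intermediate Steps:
z = √20927 ≈ 144.66
r = 4356
(r + z)/((-18261 + 12083)/(21372 + 18873) - 14467) = (4356 + √20927)/((-18261 + 12083)/(21372 + 18873) - 14467) = (4356 + √20927)/(-6178/40245 - 14467) = (4356 + √20927)/(-582230593/40245) = (4356 + √20927)*(-40245/582230593) = -175307220/582230593 - 40245*√20927/582230593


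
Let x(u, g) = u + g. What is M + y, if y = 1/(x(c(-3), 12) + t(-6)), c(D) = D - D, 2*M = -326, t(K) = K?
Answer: -977/6 ≈ -162.83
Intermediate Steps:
M = -163 (M = (1/2)*(-326) = -163)
c(D) = 0
x(u, g) = g + u
y = 1/6 (y = 1/((12 + 0) - 6) = 1/(12 - 6) = 1/6 ≈ 0.16667)
M + y = -163 + 1/6 = -977/6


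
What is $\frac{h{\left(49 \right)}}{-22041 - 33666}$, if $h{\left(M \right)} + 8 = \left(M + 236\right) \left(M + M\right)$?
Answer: $- \frac{27922}{55707} \approx -0.50123$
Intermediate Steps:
$h{\left(M \right)} = -8 + 2 M \left(236 + M\right)$ ($h{\left(M \right)} = -8 + \left(M + 236\right) \left(M + M\right) = -8 + \left(236 + M\right) 2 M = -8 + 2 M \left(236 + M\right)$)
$\frac{h{\left(49 \right)}}{-22041 - 33666} = \frac{-8 + 2 \cdot 49^{2} + 472 \cdot 49}{-22041 - 33666} = \frac{-8 + 2 \cdot 2401 + 23128}{-22041 - 33666} = \frac{-8 + 4802 + 23128}{-55707} = 27922 \left(- \frac{1}{55707}\right) = - \frac{27922}{55707}$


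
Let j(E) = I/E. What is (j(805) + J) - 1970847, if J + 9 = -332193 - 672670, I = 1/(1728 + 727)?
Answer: -5880839066724/1976275 ≈ -2.9757e+6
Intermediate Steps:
I = 1/2455 ≈ 0.00040733
J = -1004872 (J = -9 + (-332193 - 672670) = -9 - 1004863 = -1004872)
j(E) = 1/(2455*E)
(j(805) + J) - 1970847 = ((1/2455)/805 - 1004872) - 1970847 = ((1/2455)*(1/805) - 1004872) - 1970847 = (1/1976275 - 1004872) - 1970847 = -1985903411799/1976275 - 1970847 = -5880839066724/1976275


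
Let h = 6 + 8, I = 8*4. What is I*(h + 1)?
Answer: 480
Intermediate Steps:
I = 32
h = 14
I*(h + 1) = 32*(14 + 1) = 32*15 = 480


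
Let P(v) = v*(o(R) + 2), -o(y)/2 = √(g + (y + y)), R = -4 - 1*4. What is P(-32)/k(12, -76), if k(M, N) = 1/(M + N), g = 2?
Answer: 4096 - 4096*I*√14 ≈ 4096.0 - 15326.0*I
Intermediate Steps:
R = -8 (R = -4 - 4 = -8)
o(y) = -2*√(2 + 2*y) (o(y) = -2*√(2 + (y + y)) = -2*√(2 + 2*y))
P(v) = v*(2 - 2*I*√14) (P(v) = v*(-2*√(2 + 2*(-8)) + 2) = v*(-2*√(2 - 16) + 2) = v*(-2*I*√14 + 2) = v*(2 - 2*I*√14))
P(-32)/k(12, -76) = (2*(-32)*(1 - I*√14))/(1/(12 - 76)) = (-64 + 64*I*√14)/(1/(-64)) = (-64 + 64*I*√14)/(-1/64) = (-64 + 64*I*√14)*(-64) = 4096 - 4096*I*√14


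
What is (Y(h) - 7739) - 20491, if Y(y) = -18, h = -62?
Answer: -28248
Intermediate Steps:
(Y(h) - 7739) - 20491 = (-18 - 7739) - 20491 = -7757 - 20491 = -28248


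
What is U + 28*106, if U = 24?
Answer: 2992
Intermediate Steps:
U + 28*106 = 24 + 28*106 = 24 + 2968 = 2992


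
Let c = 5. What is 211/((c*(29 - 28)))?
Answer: 211/5 ≈ 42.200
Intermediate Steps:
211/((c*(29 - 28))) = 211/((5*(29 - 28))) = 211/((5*1)) = 211/5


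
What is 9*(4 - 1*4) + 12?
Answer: 12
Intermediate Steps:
9*(4 - 1*4) + 12 = 9*(4 - 4) + 12 = 9*0 + 12 = 0 + 12 = 12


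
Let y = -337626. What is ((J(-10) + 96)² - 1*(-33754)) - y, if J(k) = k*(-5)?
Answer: 392696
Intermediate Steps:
J(k) = -5*k
((J(-10) + 96)² - 1*(-33754)) - y = ((-5*(-10) + 96)² - 1*(-33754)) - 1*(-337626) = ((50 + 96)² + 33754) + 337626 = (146² + 33754) + 337626 = (21316 + 33754) + 337626 = 55070 + 337626 = 392696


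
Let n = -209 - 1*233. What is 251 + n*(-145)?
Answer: 64341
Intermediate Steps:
n = -442 (n = -209 - 233 = -442)
251 + n*(-145) = 251 - 442*(-145) = 251 + 64090 = 64341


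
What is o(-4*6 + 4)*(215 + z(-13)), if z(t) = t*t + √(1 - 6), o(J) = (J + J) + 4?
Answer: -13824 - 36*I*√5 ≈ -13824.0 - 80.498*I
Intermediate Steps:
o(J) = 4 + 2*J (o(J) = 2*J + 4 = 4 + 2*J)
z(t) = t² + I*√5 (z(t) = t² + √(-5) = t² + I*√5)
o(-4*6 + 4)*(215 + z(-13)) = (4 + 2*(-4*6 + 4))*(215 + ((-13)² + I*√5)) = (4 + 2*(-24 + 4))*(215 + (169 + I*√5)) = (4 + 2*(-20))*(384 + I*√5) = (4 - 40)*(384 + I*√5) = -36*(384 + I*√5) = -13824 - 36*I*√5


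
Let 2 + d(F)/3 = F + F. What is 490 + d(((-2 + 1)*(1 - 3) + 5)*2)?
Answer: 568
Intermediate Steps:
d(F) = -6 + 6*F (d(F) = -6 + 3*(F + F) = -6 + 3*(2*F) = -6 + 6*F)
490 + d(((-2 + 1)*(1 - 3) + 5)*2) = 490 + (-6 + 6*(((-2 + 1)*(1 - 3) + 5)*2)) = 490 + (-6 + 6*((-1*(-2) + 5)*2)) = 490 + (-6 + 6*((2 + 5)*2)) = 490 + (-6 + 6*(7*2)) = 490 + (-6 + 6*14) = 490 + (-6 + 84) = 490 + 78 = 568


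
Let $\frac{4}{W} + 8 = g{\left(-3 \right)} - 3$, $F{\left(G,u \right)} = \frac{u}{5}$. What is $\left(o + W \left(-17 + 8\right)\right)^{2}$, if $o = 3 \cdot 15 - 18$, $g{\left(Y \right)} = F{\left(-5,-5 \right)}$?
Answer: $900$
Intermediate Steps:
$F{\left(G,u \right)} = \frac{u}{5}$ ($F{\left(G,u \right)} = u \frac{1}{5} = \frac{u}{5}$)
$g{\left(Y \right)} = -1$ ($g{\left(Y \right)} = \frac{1}{5} \left(-5\right) = -1$)
$W = - \frac{1}{3}$ ($W = \frac{4}{-8 - 4} = \frac{4}{-12} = 4 \left(- \frac{1}{12}\right) = - \frac{1}{3} \approx -0.33333$)
$o = 27$ ($o = 45 - 18 = 27$)
$\left(o + W \left(-17 + 8\right)\right)^{2} = \left(27 - \frac{-17 + 8}{3}\right)^{2} = \left(27 - -3\right)^{2} = \left(27 + 3\right)^{2} = 30^{2} = 900$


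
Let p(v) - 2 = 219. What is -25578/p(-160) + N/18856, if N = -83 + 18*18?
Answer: -482245507/4167176 ≈ -115.72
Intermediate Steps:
N = 241 (N = -83 + 324 = 241)
p(v) = 221 (p(v) = 2 + 219 = 221)
-25578/p(-160) + N/18856 = -25578/221 + 241/18856 = -482245507/4167176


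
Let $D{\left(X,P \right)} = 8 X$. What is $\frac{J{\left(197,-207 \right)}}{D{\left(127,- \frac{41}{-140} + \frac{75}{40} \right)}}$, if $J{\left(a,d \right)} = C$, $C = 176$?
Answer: $\frac{22}{127} \approx 0.17323$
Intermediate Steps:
$J{\left(a,d \right)} = 176$
$\frac{J{\left(197,-207 \right)}}{D{\left(127,- \frac{41}{-140} + \frac{75}{40} \right)}} = \frac{176}{8 \cdot 127} = \frac{176}{1016} = 176 \cdot \frac{1}{1016} = \frac{22}{127}$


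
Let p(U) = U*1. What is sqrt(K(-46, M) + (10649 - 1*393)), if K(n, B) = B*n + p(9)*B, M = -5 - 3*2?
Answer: sqrt(10663) ≈ 103.26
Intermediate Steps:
p(U) = U
M = -11 (M = -5 - 6 = -11)
K(n, B) = 9*B + B*n (K(n, B) = B*n + 9*B = 9*B + B*n)
sqrt(K(-46, M) + (10649 - 1*393)) = sqrt(-11*(9 - 46) + (10649 - 1*393)) = sqrt(-11*(-37) + (10649 - 393)) = sqrt(407 + 10256) = sqrt(10663)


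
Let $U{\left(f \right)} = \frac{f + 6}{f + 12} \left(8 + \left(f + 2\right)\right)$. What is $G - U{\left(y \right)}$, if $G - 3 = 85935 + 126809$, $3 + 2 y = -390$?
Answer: $\frac{52383133}{246} \approx 2.1294 \cdot 10^{5}$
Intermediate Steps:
$y = - \frac{393}{2}$ ($y = - \frac{3}{2} + \frac{1}{2} \left(-390\right) = - \frac{3}{2} - 195 = - \frac{393}{2} \approx -196.5$)
$U{\left(f \right)} = \frac{\left(6 + f\right) \left(10 + f\right)}{12 + f}$ ($U{\left(f \right)} = \frac{6 + f}{12 + f} \left(8 + \left(2 + f\right)\right) = \frac{6 + f}{12 + f} \left(10 + f\right) = \frac{\left(6 + f\right) \left(10 + f\right)}{12 + f}$)
$G = 212747$ ($G = 3 + \left(85935 + 126809\right) = 3 + 212744 = 212747$)
$G - U{\left(y \right)} = 212747 - \frac{60 + \left(- \frac{393}{2}\right)^{2} + 16 \left(- \frac{393}{2}\right)}{12 - \frac{393}{2}} = 212747 - \frac{60 + \frac{154449}{4} - 3144}{- \frac{369}{2}} = 212747 - \left(- \frac{2}{369}\right) \frac{142113}{4} = 212747 - - \frac{47371}{246} = 212747 + \frac{47371}{246} = \frac{52383133}{246}$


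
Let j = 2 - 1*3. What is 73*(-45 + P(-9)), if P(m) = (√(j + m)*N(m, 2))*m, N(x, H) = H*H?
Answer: -3285 - 2628*I*√10 ≈ -3285.0 - 8310.5*I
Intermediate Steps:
N(x, H) = H²
j = -1 (j = 2 - 3 = -1)
P(m) = 4*m*√(-1 + m) (P(m) = (√(-1 + m)*2²)*m = (√(-1 + m)*4)*m = (4*√(-1 + m))*m = 4*m*√(-1 + m))
73*(-45 + P(-9)) = 73*(-45 + 4*(-9)*√(-1 - 9)) = 73*(-45 + 4*(-9)*√(-10)) = 73*(-45 + 4*(-9)*(I*√10)) = 73*(-45 - 36*I*√10) = -3285 - 2628*I*√10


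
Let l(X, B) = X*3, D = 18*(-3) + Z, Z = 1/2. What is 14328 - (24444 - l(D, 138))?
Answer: -20553/2 ≈ -10277.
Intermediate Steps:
Z = ½ ≈ 0.50000
D = -107/2 (D = 18*(-3) + ½ = -54 + ½ = -107/2 ≈ -53.500)
l(X, B) = 3*X
14328 - (24444 - l(D, 138)) = 14328 - (24444 - 3*(-107)/2) = 14328 - (24444 - 1*(-321/2)) = 14328 - (24444 + 321/2) = 14328 - 1*49209/2 = 14328 - 49209/2 = -20553/2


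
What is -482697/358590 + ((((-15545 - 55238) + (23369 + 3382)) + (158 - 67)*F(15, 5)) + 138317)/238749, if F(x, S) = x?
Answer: -26981430851/28537667970 ≈ -0.94547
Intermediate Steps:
-482697/358590 + ((((-15545 - 55238) + (23369 + 3382)) + (158 - 67)*F(15, 5)) + 138317)/238749 = -482697/358590 + ((((-15545 - 55238) + (23369 + 3382)) + (158 - 67)*15) + 138317)/238749 = -482697*1/358590 + (((-70783 + 26751) + 91*15) + 138317)*(1/238749) = -160899/119530 + ((-44032 + 1365) + 138317)*(1/238749) = -160899/119530 + (-42667 + 138317)*(1/238749) = -160899/119530 + 95650*(1/238749) = -160899/119530 + 95650/238749 = -26981430851/28537667970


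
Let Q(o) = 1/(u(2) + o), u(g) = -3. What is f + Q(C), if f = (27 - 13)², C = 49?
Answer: 9017/46 ≈ 196.02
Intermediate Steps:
f = 196 (f = 14² = 196)
Q(o) = 1/(-3 + o)
f + Q(C) = 196 + 1/(-3 + 49) = 196 + 1/46 = 9017/46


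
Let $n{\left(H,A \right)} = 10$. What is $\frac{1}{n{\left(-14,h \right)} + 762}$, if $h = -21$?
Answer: $\frac{1}{772} \approx 0.0012953$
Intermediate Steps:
$\frac{1}{n{\left(-14,h \right)} + 762} = \frac{1}{10 + 762} = \frac{1}{772}$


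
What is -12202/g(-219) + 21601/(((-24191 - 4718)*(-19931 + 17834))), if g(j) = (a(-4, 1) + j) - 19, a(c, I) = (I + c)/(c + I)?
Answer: 246572291461/4789151667 ≈ 51.486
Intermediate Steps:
a(c, I) = 1 (a(c, I) = (I + c)/(I + c) = 1)
g(j) = -18 + j (g(j) = (1 + j) - 19 = -18 + j)
-12202/g(-219) + 21601/(((-24191 - 4718)*(-19931 + 17834))) = -12202/(-18 - 219) + 21601/(((-24191 - 4718)*(-19931 + 17834))) = -12202/(-237) + 21601/((-28909*(-2097))) = -12202*(-1/237) + 21601/60622173 = 12202/237 + 21601*(1/60622173) = 12202/237 + 21601/60622173 = 246572291461/4789151667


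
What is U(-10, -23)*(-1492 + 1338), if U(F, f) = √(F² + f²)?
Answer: -154*√629 ≈ -3862.3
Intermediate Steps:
U(-10, -23)*(-1492 + 1338) = √((-10)² + (-23)²)*(-1492 + 1338) = √(100 + 529)*(-154) = √629*(-154) = -154*√629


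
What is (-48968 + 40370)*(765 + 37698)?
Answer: -330704874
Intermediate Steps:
(-48968 + 40370)*(765 + 37698) = -8598*38463 = -330704874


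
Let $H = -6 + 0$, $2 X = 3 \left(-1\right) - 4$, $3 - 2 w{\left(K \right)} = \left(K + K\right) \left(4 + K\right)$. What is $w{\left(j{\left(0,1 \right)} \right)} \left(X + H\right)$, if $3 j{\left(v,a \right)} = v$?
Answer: $- \frac{57}{4} \approx -14.25$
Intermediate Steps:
$j{\left(v,a \right)} = \frac{v}{3}$
$w{\left(K \right)} = \frac{3}{2} - K \left(4 + K\right)$ ($w{\left(K \right)} = \frac{3}{2} - \frac{\left(K + K\right) \left(4 + K\right)}{2} = \frac{3}{2} - \frac{2 K \left(4 + K\right)}{2} = \frac{3}{2} - K \left(4 + K\right)$)
$X = - \frac{7}{2}$ ($X = \frac{3 \left(-1\right) - 4}{2} = \frac{-3 - 4}{2} = \frac{1}{2} \left(-7\right) = - \frac{7}{2} \approx -3.5$)
$H = -6$
$w{\left(j{\left(0,1 \right)} \right)} \left(X + H\right) = \left(\frac{3}{2} - \left(\frac{1}{3} \cdot 0\right)^{2} - 4 \cdot \frac{1}{3} \cdot 0\right) \left(- \frac{7}{2} - 6\right) = \left(\frac{3}{2} - 0^{2} - 0\right) \left(- \frac{19}{2}\right) = \left(\frac{3}{2} - 0 + 0\right) \left(- \frac{19}{2}\right) = \left(\frac{3}{2} + 0 + 0\right) \left(- \frac{19}{2}\right) = \frac{3}{2} \left(- \frac{19}{2}\right) = - \frac{57}{4}$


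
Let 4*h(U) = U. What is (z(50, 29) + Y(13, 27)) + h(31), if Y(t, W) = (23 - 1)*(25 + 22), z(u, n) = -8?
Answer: 4135/4 ≈ 1033.8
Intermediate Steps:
Y(t, W) = 1034 (Y(t, W) = 22*47 = 1034)
h(U) = U/4
(z(50, 29) + Y(13, 27)) + h(31) = (-8 + 1034) + (¼)*31 = 1026 + 31/4 = 4135/4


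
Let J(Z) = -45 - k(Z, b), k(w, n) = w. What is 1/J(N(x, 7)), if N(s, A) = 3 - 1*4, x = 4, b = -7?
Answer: -1/44 ≈ -0.022727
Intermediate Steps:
N(s, A) = -1 (N(s, A) = 3 - 4 = -1)
J(Z) = -45 - Z
1/J(N(x, 7)) = 1/(-45 - 1*(-1)) = 1/(-45 + 1) = 1/(-44) = -1/44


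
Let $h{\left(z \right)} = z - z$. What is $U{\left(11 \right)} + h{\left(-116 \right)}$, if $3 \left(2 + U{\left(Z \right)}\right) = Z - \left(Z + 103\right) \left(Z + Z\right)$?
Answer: $- \frac{2503}{3} \approx -834.33$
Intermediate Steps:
$U{\left(Z \right)} = -2 + \frac{Z}{3} - \frac{2 Z \left(103 + Z\right)}{3}$ ($U{\left(Z \right)} = -2 + \frac{Z - \left(Z + 103\right) \left(Z + Z\right)}{3} = -2 + \frac{Z - \left(103 + Z\right) 2 Z}{3} = -2 + \frac{Z - 2 Z \left(103 + Z\right)}{3} = -2 - \left(- \frac{Z}{3} + \frac{2 Z \left(103 + Z\right)}{3}\right) = -2 + \frac{Z}{3} - \frac{2 Z \left(103 + Z\right)}{3}$)
$h{\left(z \right)} = 0$
$U{\left(11 \right)} + h{\left(-116 \right)} = \left(-2 - \frac{2255}{3} - \frac{2 \cdot 11^{2}}{3}\right) + 0 = \left(-2 - \frac{2255}{3} - \frac{242}{3}\right) + 0 = - \frac{2503}{3} + 0 = - \frac{2503}{3}$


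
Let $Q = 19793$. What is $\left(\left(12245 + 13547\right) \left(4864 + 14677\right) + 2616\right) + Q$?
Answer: $504023881$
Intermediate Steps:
$\left(\left(12245 + 13547\right) \left(4864 + 14677\right) + 2616\right) + Q = \left(\left(12245 + 13547\right) \left(4864 + 14677\right) + 2616\right) + 19793 = \left(25792 \cdot 19541 + 2616\right) + 19793 = \left(504001472 + 2616\right) + 19793 = 504004088 + 19793 = 504023881$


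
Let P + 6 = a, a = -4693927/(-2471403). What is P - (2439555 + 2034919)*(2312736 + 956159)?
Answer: -36148187744716015181/2471403 ≈ -1.4627e+13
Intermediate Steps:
a = 4693927/2471403 (a = -4693927*(-1/2471403) = 4693927/2471403 ≈ 1.8993)
P = -10134491/2471403 (P = -6 + 4693927/2471403 = -10134491/2471403 ≈ -4.1007)
P - (2439555 + 2034919)*(2312736 + 956159) = -10134491/2471403 - (2439555 + 2034919)*(2312736 + 956159) = -10134491/2471403 - 4474474*3268895 = -10134491/2471403 - 1*14626585686230 = -10134491/2471403 - 14626585686230 = -36148187744716015181/2471403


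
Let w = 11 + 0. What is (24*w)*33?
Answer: 8712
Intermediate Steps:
w = 11
(24*w)*33 = (24*11)*33 = 264*33 = 8712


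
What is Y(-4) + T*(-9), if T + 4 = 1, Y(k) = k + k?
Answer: 19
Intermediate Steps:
Y(k) = 2*k
T = -3 (T = -4 + 1 = -3)
Y(-4) + T*(-9) = 2*(-4) - 3*(-9) = -8 + 27 = 19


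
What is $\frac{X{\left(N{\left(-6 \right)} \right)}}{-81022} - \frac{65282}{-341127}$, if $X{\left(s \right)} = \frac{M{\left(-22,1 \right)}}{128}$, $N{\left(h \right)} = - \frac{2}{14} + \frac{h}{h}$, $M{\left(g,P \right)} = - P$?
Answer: $\frac{677027951239}{3537765349632} \approx 0.19137$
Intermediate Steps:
$N{\left(h \right)} = \frac{6}{7}$ ($N{\left(h \right)} = \left(-2\right) \frac{1}{14} + 1 = - \frac{1}{7} + 1 = \frac{6}{7}$)
$X{\left(s \right)} = - \frac{1}{128}$ ($X{\left(s \right)} = \frac{\left(-1\right) 1}{128} = \left(-1\right) \frac{1}{128} = - \frac{1}{128}$)
$\frac{X{\left(N{\left(-6 \right)} \right)}}{-81022} - \frac{65282}{-341127} = - \frac{1}{128 \left(-81022\right)} - \frac{65282}{-341127} = \left(- \frac{1}{128}\right) \left(- \frac{1}{81022}\right) - - \frac{65282}{341127} = \frac{1}{10370816} + \frac{65282}{341127} = \frac{677027951239}{3537765349632}$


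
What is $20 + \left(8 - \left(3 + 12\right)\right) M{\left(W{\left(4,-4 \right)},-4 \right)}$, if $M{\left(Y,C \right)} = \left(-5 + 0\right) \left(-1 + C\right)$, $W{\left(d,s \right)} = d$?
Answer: $-155$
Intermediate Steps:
$M{\left(Y,C \right)} = 5 - 5 C$ ($M{\left(Y,C \right)} = - 5 \left(-1 + C\right) = 5 - 5 C$)
$20 + \left(8 - \left(3 + 12\right)\right) M{\left(W{\left(4,-4 \right)},-4 \right)} = 20 + \left(8 - \left(3 + 12\right)\right) \left(5 - -20\right) = 20 + \left(8 - 15\right) \left(5 + 20\right) = 20 + \left(8 - 15\right) 25 = 20 - 175 = -155$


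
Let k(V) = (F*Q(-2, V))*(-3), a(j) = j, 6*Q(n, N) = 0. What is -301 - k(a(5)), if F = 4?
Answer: -301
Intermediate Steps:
Q(n, N) = 0 (Q(n, N) = (⅙)*0 = 0)
k(V) = 0 (k(V) = (4*0)*(-3) = 0*(-3) = 0)
-301 - k(a(5)) = -301 - 1*0 = -301 + 0 = -301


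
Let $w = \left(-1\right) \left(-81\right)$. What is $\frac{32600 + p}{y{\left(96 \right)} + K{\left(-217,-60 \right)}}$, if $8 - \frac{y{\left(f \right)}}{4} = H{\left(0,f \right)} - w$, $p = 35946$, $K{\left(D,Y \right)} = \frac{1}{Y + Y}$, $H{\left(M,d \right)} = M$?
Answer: $\frac{8225520}{42719} \approx 192.55$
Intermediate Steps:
$w = 81$
$K{\left(D,Y \right)} = \frac{1}{2 Y}$
$y{\left(f \right)} = 356$ ($y{\left(f \right)} = 32 - 4 \left(0 - 81\right) = 32 - -324 = 32 + 324 = 356$)
$\frac{32600 + p}{y{\left(96 \right)} + K{\left(-217,-60 \right)}} = \frac{32600 + 35946}{356 + \frac{1}{2 \left(-60\right)}} = \frac{68546}{356 + \frac{1}{2} \left(- \frac{1}{60}\right)} = \frac{68546}{356 - \frac{1}{120}} = \frac{68546}{\frac{42719}{120}} = 68546 \cdot \frac{120}{42719} = \frac{8225520}{42719}$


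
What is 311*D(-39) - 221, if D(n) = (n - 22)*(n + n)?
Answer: 1479517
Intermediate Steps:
D(n) = 2*n*(-22 + n) (D(n) = (-22 + n)*(2*n) = 2*n*(-22 + n))
311*D(-39) - 221 = 311*(2*(-39)*(-22 - 39)) - 221 = 311*(2*(-39)*(-61)) - 221 = 311*4758 - 221 = 1479738 - 221 = 1479517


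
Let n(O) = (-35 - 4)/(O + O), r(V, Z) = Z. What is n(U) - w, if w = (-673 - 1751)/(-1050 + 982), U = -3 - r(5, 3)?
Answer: -2203/68 ≈ -32.397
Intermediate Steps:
U = -6 (U = -3 - 1*3 = -3 - 3 = -6)
w = 606/17 (w = -2424/(-68) = -2424*(-1/68) = 606/17 ≈ 35.647)
n(O) = -39/(2*O) (n(O) = -39*1/(2*O) = -39/(2*O))
n(U) - w = -39/2/(-6) - 1*606/17 = -39/2*(-⅙) - 606/17 = 13/4 - 606/17 = -2203/68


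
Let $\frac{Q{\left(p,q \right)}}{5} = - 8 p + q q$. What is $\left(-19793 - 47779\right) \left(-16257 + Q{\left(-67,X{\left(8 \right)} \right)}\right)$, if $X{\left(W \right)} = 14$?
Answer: $851204484$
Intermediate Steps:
$Q{\left(p,q \right)} = - 40 p + 5 q^{2}$ ($Q{\left(p,q \right)} = 5 \left(- 8 p + q q\right) = 5 \left(- 8 p + q^{2}\right) = 5 \left(q^{2} - 8 p\right) = - 40 p + 5 q^{2}$)
$\left(-19793 - 47779\right) \left(-16257 + Q{\left(-67,X{\left(8 \right)} \right)}\right) = \left(-19793 - 47779\right) \left(-16257 + \left(\left(-40\right) \left(-67\right) + 5 \cdot 14^{2}\right)\right) = - 67572 \left(-16257 + \left(2680 + 5 \cdot 196\right)\right) = - 67572 \left(-16257 + \left(2680 + 980\right)\right) = - 67572 \left(-16257 + 3660\right) = \left(-67572\right) \left(-12597\right) = 851204484$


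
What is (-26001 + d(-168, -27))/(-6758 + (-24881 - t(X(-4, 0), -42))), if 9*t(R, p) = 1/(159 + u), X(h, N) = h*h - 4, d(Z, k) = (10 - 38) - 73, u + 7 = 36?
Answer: 44164584/53533189 ≈ 0.82499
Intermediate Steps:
u = 29 (u = -7 + 36 = 29)
d(Z, k) = -101 (d(Z, k) = -28 - 73 = -101)
X(h, N) = -4 + h² (X(h, N) = h² - 4 = -4 + h²)
t(R, p) = 1/1692 (t(R, p) = 1/(9*(159 + 29)) = (⅑)/188 = (⅑)*(1/188) = 1/1692)
(-26001 + d(-168, -27))/(-6758 + (-24881 - t(X(-4, 0), -42))) = (-26001 - 101)/(-6758 + (-24881 - 1*1/1692)) = -26102/(-6758 + (-24881 - 1/1692)) = -26102/(-6758 - 42098653/1692) = -26102/(-53533189/1692) = -26102*(-1692/53533189) = 44164584/53533189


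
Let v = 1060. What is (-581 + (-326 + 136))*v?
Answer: -817260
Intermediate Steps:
(-581 + (-326 + 136))*v = (-581 + (-326 + 136))*1060 = (-581 - 190)*1060 = -771*1060 = -817260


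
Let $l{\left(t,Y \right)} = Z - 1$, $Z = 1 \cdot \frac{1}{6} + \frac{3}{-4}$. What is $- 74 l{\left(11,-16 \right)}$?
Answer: $\frac{703}{6} \approx 117.17$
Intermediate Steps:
$Z = - \frac{7}{12}$ ($Z = 1 \cdot \frac{1}{6} + 3 \left(- \frac{1}{4}\right) = \frac{1}{6} - \frac{3}{4} = - \frac{7}{12} \approx -0.58333$)
$l{\left(t,Y \right)} = - \frac{19}{12}$ ($l{\left(t,Y \right)} = - \frac{7}{12} - 1 = - \frac{19}{12}$)
$- 74 l{\left(11,-16 \right)} = \left(-74\right) \left(- \frac{19}{12}\right) = \frac{703}{6}$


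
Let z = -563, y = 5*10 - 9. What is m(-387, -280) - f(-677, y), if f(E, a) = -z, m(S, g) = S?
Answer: -950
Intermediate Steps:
y = 41 (y = 50 - 9 = 41)
f(E, a) = 563 (f(E, a) = -1*(-563) = 563)
m(-387, -280) - f(-677, y) = -387 - 1*563 = -387 - 563 = -950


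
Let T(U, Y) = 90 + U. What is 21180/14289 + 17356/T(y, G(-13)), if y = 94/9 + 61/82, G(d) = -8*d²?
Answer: 61535191084/355686551 ≈ 173.00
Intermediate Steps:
y = 8257/738 (y = 94*(⅑) + 61*(1/82) = 94/9 + 61/82 = 8257/738 ≈ 11.188)
21180/14289 + 17356/T(y, G(-13)) = 21180/14289 + 17356/(90 + 8257/738) = 21180*(1/14289) + 17356/(74677/738) = 7060/4763 + 17356*(738/74677) = 7060/4763 + 12808728/74677 = 61535191084/355686551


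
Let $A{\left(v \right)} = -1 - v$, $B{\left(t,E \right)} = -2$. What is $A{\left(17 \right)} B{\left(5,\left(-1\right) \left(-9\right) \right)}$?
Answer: $36$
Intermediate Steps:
$A{\left(17 \right)} B{\left(5,\left(-1\right) \left(-9\right) \right)} = \left(-1 - 17\right) \left(-2\right) = \left(-18\right) \left(-2\right) = 36$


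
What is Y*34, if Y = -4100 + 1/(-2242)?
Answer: -156267417/1121 ≈ -1.3940e+5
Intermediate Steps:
Y = -9192201/2242 (Y = -4100 - 1/2242 = -9192201/2242 ≈ -4100.0)
Y*34 = -9192201/2242*34 = -156267417/1121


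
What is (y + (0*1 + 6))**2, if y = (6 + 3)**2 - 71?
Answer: 256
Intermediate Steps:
y = 10 (y = 9**2 - 71 = 81 - 71 = 10)
(y + (0*1 + 6))**2 = (10 + (0*1 + 6))**2 = (10 + (0 + 6))**2 = (10 + 6)**2 = 16**2 = 256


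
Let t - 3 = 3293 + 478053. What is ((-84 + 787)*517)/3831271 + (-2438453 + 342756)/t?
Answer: -7854236365488/1844178464579 ≈ -4.2589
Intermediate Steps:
t = 481349 (t = 3 + (3293 + 478053) = 3 + 481346 = 481349)
((-84 + 787)*517)/3831271 + (-2438453 + 342756)/t = ((-84 + 787)*517)/3831271 + (-2438453 + 342756)/481349 = (703*517)*(1/3831271) - 2095697*1/481349 = 363451*(1/3831271) - 2095697/481349 = 363451/3831271 - 2095697/481349 = -7854236365488/1844178464579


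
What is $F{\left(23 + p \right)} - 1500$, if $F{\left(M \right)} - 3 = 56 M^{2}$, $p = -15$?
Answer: $2087$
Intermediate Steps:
$F{\left(M \right)} = 3 + 56 M^{2}$
$F{\left(23 + p \right)} - 1500 = \left(3 + 56 \left(23 - 15\right)^{2}\right) - 1500 = \left(3 + 56 \cdot 8^{2}\right) - 1500 = \left(3 + 56 \cdot 64\right) - 1500 = \left(3 + 3584\right) - 1500 = 3587 - 1500 = 2087$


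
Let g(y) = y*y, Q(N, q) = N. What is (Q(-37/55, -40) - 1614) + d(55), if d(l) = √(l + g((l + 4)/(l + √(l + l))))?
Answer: -88807/55 + √(175906 + 6050*√110)/53 - √110*√(175906 + 6050*√110)/2915 ≈ -1607.2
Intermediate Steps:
g(y) = y²
d(l) = √(l + (4 + l)²/(l + √2*√l)²) (d(l) = √(l + ((l + 4)/(l + √(l + l)))²) = √(l + ((4 + l)/(l + √(2*l)))²) = √(l + ((4 + l)/(l + √2*√l))²) = √(l + (4 + l)²/(l + √2*√l)²))
(Q(-37/55, -40) - 1614) + d(55) = (-37/55 - 1614) + √(55 + (4 + 55)²/(55 + √2*√55)²) = (-37*1/55 - 1614) + √(55 + 59²/(55 + √110)²) = (-37/55 - 1614) + √(55 + 3481/(55 + √110)²) = -88807/55 + √(55 + 3481/(55 + √110)²)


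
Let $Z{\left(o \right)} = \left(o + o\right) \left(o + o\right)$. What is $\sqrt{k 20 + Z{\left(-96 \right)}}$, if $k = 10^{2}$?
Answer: $4 \sqrt{2429} \approx 197.14$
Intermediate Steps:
$k = 100$
$Z{\left(o \right)} = 4 o^{2}$ ($Z{\left(o \right)} = 2 o 2 o = 4 o^{2}$)
$\sqrt{k 20 + Z{\left(-96 \right)}} = \sqrt{100 \cdot 20 + 4 \left(-96\right)^{2}} = \sqrt{2000 + 4 \cdot 9216} = \sqrt{2000 + 36864} = \sqrt{38864} = 4 \sqrt{2429}$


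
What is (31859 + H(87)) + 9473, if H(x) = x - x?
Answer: 41332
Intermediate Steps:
H(x) = 0
(31859 + H(87)) + 9473 = (31859 + 0) + 9473 = 31859 + 9473 = 41332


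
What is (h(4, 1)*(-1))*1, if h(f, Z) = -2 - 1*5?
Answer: 7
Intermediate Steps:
h(f, Z) = -7 (h(f, Z) = -2 - 5 = -7)
(h(4, 1)*(-1))*1 = -7*(-1)*1 = 7*1 = 7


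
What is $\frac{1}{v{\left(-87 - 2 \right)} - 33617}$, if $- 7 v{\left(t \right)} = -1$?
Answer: $- \frac{7}{235318} \approx -2.9747 \cdot 10^{-5}$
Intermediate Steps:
$v{\left(t \right)} = \frac{1}{7}$ ($v{\left(t \right)} = \left(- \frac{1}{7}\right) \left(-1\right) = \frac{1}{7}$)
$\frac{1}{v{\left(-87 - 2 \right)} - 33617} = \frac{1}{\frac{1}{7} - 33617} = \frac{1}{- \frac{235318}{7}} = - \frac{7}{235318}$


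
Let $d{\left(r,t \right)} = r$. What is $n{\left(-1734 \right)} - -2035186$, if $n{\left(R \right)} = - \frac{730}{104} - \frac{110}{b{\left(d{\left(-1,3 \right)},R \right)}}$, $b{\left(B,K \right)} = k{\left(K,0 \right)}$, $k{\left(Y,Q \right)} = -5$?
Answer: $\frac{105830451}{52} \approx 2.0352 \cdot 10^{6}$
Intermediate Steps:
$b{\left(B,K \right)} = -5$
$n{\left(R \right)} = \frac{779}{52}$ ($n{\left(R \right)} = - \frac{730}{104} - \frac{110}{-5} = \left(-730\right) \frac{1}{104} - -22 = - \frac{365}{52} + 22 = \frac{779}{52}$)
$n{\left(-1734 \right)} - -2035186 = \frac{779}{52} - -2035186 = \frac{779}{52} + 2035186 = \frac{105830451}{52}$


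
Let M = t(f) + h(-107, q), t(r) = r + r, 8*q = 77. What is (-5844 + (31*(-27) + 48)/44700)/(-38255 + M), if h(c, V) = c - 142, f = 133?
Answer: 87075863/569746200 ≈ 0.15283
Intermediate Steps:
q = 77/8 (q = (⅛)*77 = 77/8 ≈ 9.6250)
h(c, V) = -142 + c
t(r) = 2*r
M = 17 (M = 2*133 + (-142 - 107) = 266 - 249 = 17)
(-5844 + (31*(-27) + 48)/44700)/(-38255 + M) = (-5844 + (31*(-27) + 48)/44700)/(-38255 + 17) = (-5844 + (-837 + 48)*(1/44700))/(-38238) = (-5844 - 789*1/44700)*(-1/38238) = (-5844 - 263/14900)*(-1/38238) = -87075863/14900*(-1/38238) = 87075863/569746200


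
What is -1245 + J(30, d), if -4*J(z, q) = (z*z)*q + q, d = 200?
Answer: -46295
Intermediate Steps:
J(z, q) = -q/4 - q*z**2/4 (J(z, q) = -((z*z)*q + q)/4 = -(z**2*q + q)/4 = -(q*z**2 + q)/4 = -(q + q*z**2)/4 = -q/4 - q*z**2/4)
-1245 + J(30, d) = -1245 - 1/4*200*(1 + 30**2) = -1245 - 1/4*200*(1 + 900) = -1245 - 1/4*200*901 = -1245 - 45050 = -46295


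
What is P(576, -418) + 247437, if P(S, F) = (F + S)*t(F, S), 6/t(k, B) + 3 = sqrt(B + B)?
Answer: 31424815/127 + 2528*sqrt(2)/127 ≈ 2.4747e+5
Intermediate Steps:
t(k, B) = 6/(-3 + sqrt(2)*sqrt(B)) (t(k, B) = 6/(-3 + sqrt(B + B)) = 6/(-3 + sqrt(2*B)) = 6/(-3 + sqrt(2)*sqrt(B)))
P(S, F) = 6*(F + S)/(-3 + sqrt(2)*sqrt(S)) (P(S, F) = (F + S)*(6/(-3 + sqrt(2)*sqrt(S))) = 6*(F + S)/(-3 + sqrt(2)*sqrt(S)))
P(576, -418) + 247437 = 6*(-418 + 576)/(-3 + sqrt(2)*sqrt(576)) + 247437 = 6*158/(-3 + sqrt(2)*24) + 247437 = 6*158/(-3 + 24*sqrt(2)) + 247437 = 948/(-3 + 24*sqrt(2)) + 247437 = 247437 + 948/(-3 + 24*sqrt(2))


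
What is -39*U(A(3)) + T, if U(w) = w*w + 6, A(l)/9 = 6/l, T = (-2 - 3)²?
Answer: -12845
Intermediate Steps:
T = 25 (T = (-5)² = 25)
A(l) = 54/l (A(l) = 9*(6/l) = 54/l)
U(w) = 6 + w² (U(w) = w² + 6 = 6 + w²)
-39*U(A(3)) + T = -39*(6 + (54/3)²) + 25 = -39*(6 + (54*(⅓))²) + 25 = -39*(6 + 18²) + 25 = -39*(6 + 324) + 25 = -39*330 + 25 = -12870 + 25 = -12845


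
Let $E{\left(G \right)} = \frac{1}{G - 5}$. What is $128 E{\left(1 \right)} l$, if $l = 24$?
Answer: $-768$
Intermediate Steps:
$E{\left(G \right)} = \frac{1}{-5 + G}$
$128 E{\left(1 \right)} l = 128 \frac{1}{-5 + 1} \cdot 24 = 128 \frac{1}{-4} \cdot 24 = 128 \left(\left(- \frac{1}{4}\right) 24\right) = 128 \left(-6\right) = -768$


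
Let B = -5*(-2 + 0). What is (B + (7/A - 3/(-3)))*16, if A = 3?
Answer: 640/3 ≈ 213.33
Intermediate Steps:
B = 10 (B = -5*(-2) = 10)
(B + (7/A - 3/(-3)))*16 = (10 + (7/3 - 3/(-3)))*16 = (10 + (7*(⅓) - 3*(-⅓)))*16 = (10 + (7/3 + 1))*16 = (10 + 10/3)*16 = (40/3)*16 = 640/3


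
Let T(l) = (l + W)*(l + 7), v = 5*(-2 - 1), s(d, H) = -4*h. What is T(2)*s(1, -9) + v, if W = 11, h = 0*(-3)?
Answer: -15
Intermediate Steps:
h = 0
s(d, H) = 0 (s(d, H) = -4*0 = 0)
v = -15 (v = 5*(-3) = -15)
T(l) = (7 + l)*(11 + l) (T(l) = (l + 11)*(l + 7) = (11 + l)*(7 + l) = (7 + l)*(11 + l))
T(2)*s(1, -9) + v = (77 + 2² + 18*2)*0 - 15 = (77 + 4 + 36)*0 - 15 = 117*0 - 15 = 0 - 15 = -15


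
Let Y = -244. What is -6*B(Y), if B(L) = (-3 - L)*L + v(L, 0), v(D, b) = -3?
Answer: 352842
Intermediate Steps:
B(L) = -3 + L*(-3 - L) (B(L) = (-3 - L)*L - 3 = L*(-3 - L) - 3 = -3 + L*(-3 - L))
-6*B(Y) = -6*(-3 - 1*(-244)² - 3*(-244)) = -6*(-3 - 1*59536 + 732) = -6*(-3 - 59536 + 732) = -6*(-58807) = 352842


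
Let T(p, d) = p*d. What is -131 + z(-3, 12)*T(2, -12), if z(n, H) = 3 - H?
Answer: 85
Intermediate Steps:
T(p, d) = d*p
-131 + z(-3, 12)*T(2, -12) = -131 + (3 - 1*12)*(-12*2) = -131 + (3 - 12)*(-24) = -131 - 9*(-24) = -131 + 216 = 85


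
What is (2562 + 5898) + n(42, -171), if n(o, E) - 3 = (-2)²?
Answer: 8467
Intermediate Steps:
n(o, E) = 7 (n(o, E) = 3 + (-2)² = 3 + 4 = 7)
(2562 + 5898) + n(42, -171) = (2562 + 5898) + 7 = 8460 + 7 = 8467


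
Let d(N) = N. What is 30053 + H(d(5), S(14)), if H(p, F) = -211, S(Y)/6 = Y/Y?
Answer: 29842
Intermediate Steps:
S(Y) = 6 (S(Y) = 6*(Y/Y) = 6*1 = 6)
30053 + H(d(5), S(14)) = 30053 - 211 = 29842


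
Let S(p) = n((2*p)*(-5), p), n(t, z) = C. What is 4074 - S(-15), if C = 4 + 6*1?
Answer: 4064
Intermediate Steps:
C = 10 (C = 4 + 6 = 10)
n(t, z) = 10
S(p) = 10
4074 - S(-15) = 4074 - 1*10 = 4074 - 10 = 4064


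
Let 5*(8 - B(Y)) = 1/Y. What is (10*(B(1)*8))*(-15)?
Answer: -9360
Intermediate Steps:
B(Y) = 8 - 1/(5*Y)
(10*(B(1)*8))*(-15) = (10*((8 - ⅕/1)*8))*(-15) = (10*((8 - ⅕*1)*8))*(-15) = (10*((8 - ⅕)*8))*(-15) = (10*((39/5)*8))*(-15) = (10*(312/5))*(-15) = 624*(-15) = -9360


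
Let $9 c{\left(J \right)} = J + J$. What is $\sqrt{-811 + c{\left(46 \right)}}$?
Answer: $\frac{i \sqrt{7207}}{3} \approx 28.298 i$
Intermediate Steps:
$c{\left(J \right)} = \frac{2 J}{9}$ ($c{\left(J \right)} = \frac{J + J}{9} = \frac{2 J}{9}$)
$\sqrt{-811 + c{\left(46 \right)}} = \sqrt{-811 + \frac{2}{9} \cdot 46} = \sqrt{-811 + \frac{92}{9}} = \sqrt{- \frac{7207}{9}} = \frac{i \sqrt{7207}}{3}$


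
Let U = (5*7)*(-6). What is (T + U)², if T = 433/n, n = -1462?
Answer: 94527347209/2137444 ≈ 44225.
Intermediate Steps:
U = -210 (U = 35*(-6) = -210)
T = -433/1462 (T = 433/(-1462) = 433*(-1/1462) = -433/1462 ≈ -0.29617)
(T + U)² = (-433/1462 - 210)² = (-307453/1462)² = 94527347209/2137444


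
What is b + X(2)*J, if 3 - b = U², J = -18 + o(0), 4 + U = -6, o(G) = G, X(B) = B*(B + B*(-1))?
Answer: -97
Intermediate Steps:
X(B) = 0 (X(B) = B*(B - B) = B*0 = 0)
U = -10 (U = -4 - 6 = -10)
J = -18 (J = -18 + 0 = -18)
b = -97 (b = 3 - 1*(-10)² = 3 - 1*100 = 3 - 100 = -97)
b + X(2)*J = -97 + 0*(-18) = -97 + 0 = -97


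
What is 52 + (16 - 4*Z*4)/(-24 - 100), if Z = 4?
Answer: 1624/31 ≈ 52.387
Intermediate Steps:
52 + (16 - 4*Z*4)/(-24 - 100) = 52 + (16 - 4*4*4)/(-24 - 100) = 52 + (16 - 16*4)/(-124) = 52 + (16 - 1*64)*(-1/124) = 52 + (16 - 64)*(-1/124) = 52 - 48*(-1/124) = 52 + 12/31 = 1624/31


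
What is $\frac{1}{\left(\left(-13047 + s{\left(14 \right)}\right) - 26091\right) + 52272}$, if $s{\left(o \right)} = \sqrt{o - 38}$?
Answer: $\frac{2189}{28750330} - \frac{i \sqrt{6}}{86250990} \approx 7.6138 \cdot 10^{-5} - 2.84 \cdot 10^{-8} i$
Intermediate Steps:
$s{\left(o \right)} = \sqrt{-38 + o}$
$\frac{1}{\left(\left(-13047 + s{\left(14 \right)}\right) - 26091\right) + 52272} = \frac{1}{\left(\left(-13047 + \sqrt{-38 + 14}\right) - 26091\right) + 52272} = \frac{1}{\left(\left(-13047 + \sqrt{-24}\right) - 26091\right) + 52272} = \frac{1}{\left(\left(-13047 + 2 i \sqrt{6}\right) - 26091\right) + 52272} = \frac{1}{\left(-39138 + 2 i \sqrt{6}\right) + 52272} = \frac{1}{13134 + 2 i \sqrt{6}}$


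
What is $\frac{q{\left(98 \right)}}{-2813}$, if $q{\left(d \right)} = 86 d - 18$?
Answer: $- \frac{290}{97} \approx -2.9897$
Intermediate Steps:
$q{\left(d \right)} = -18 + 86 d$
$\frac{q{\left(98 \right)}}{-2813} = \frac{-18 + 86 \cdot 98}{-2813} = \left(-18 + 8428\right) \left(- \frac{1}{2813}\right) = 8410 \left(- \frac{1}{2813}\right) = - \frac{290}{97}$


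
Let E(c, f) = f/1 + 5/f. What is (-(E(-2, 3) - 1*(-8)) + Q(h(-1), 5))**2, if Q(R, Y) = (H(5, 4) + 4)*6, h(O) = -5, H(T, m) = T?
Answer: 15376/9 ≈ 1708.4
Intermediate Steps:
E(c, f) = f + 5/f (E(c, f) = f*1 + 5/f = f + 5/f)
Q(R, Y) = 54 (Q(R, Y) = (5 + 4)*6 = 9*6 = 54)
(-(E(-2, 3) - 1*(-8)) + Q(h(-1), 5))**2 = (-((3 + 5/3) - 1*(-8)) + 54)**2 = (-((3 + 5*(1/3)) + 8) + 54)**2 = (-((3 + 5/3) + 8) + 54)**2 = (-(14/3 + 8) + 54)**2 = (-1*38/3 + 54)**2 = (-38/3 + 54)**2 = (124/3)**2 = 15376/9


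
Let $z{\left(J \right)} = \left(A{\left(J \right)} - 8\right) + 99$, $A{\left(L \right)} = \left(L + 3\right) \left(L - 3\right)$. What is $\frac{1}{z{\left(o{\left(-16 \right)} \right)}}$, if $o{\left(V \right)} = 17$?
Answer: $\frac{1}{371} \approx 0.0026954$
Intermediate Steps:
$A{\left(L \right)} = \left(-3 + L\right) \left(3 + L\right)$ ($A{\left(L \right)} = \left(3 + L\right) \left(-3 + L\right) = \left(-3 + L\right) \left(3 + L\right)$)
$z{\left(J \right)} = 82 + J^{2}$ ($z{\left(J \right)} = \left(\left(-9 + J^{2}\right) - 8\right) + 99 = \left(-17 + J^{2}\right) + 99 = 82 + J^{2}$)
$\frac{1}{z{\left(o{\left(-16 \right)} \right)}} = \frac{1}{82 + 17^{2}} = \frac{1}{82 + 289} = \frac{1}{371}$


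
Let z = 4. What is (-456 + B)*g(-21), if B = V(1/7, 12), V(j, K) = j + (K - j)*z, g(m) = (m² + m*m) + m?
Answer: -351657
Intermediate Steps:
g(m) = m + 2*m² (g(m) = (m² + m²) + m = 2*m² + m = m + 2*m²)
V(j, K) = -3*j + 4*K (V(j, K) = j + (K - j)*4 = j + (-4*j + 4*K) = -3*j + 4*K)
B = 333/7 (B = -3/7 + 4*12 = -3*⅐ + 48 = -3/7 + 48 = 333/7 ≈ 47.571)
(-456 + B)*g(-21) = (-456 + 333/7)*(-21*(1 + 2*(-21))) = -(-8577)*(1 - 42) = -(-8577)*(-41) = -2859/7*861 = -351657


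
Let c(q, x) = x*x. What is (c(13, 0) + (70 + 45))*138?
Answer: 15870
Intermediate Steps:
c(q, x) = x²
(c(13, 0) + (70 + 45))*138 = (0² + (70 + 45))*138 = (0 + 115)*138 = 115*138 = 15870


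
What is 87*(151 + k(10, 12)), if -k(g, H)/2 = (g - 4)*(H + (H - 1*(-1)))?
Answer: -12963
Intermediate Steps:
k(g, H) = -2*(1 + 2*H)*(-4 + g) (k(g, H) = -2*(g - 4)*(H + (H - 1*(-1))) = -2*(-4 + g)*(H + (H + 1)) = -2*(-4 + g)*(H + (1 + H)) = -2*(-4 + g)*(1 + 2*H) = -2*(1 + 2*H)*(-4 + g))
87*(151 + k(10, 12)) = 87*(151 + (8 - 2*10 + 16*12 - 4*12*10)) = 87*(151 + (8 - 20 + 192 - 480)) = 87*(151 - 300) = 87*(-149) = -12963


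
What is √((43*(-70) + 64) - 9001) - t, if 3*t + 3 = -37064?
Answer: 37067/3 + I*√11947 ≈ 12356.0 + 109.3*I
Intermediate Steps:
t = -37067/3 (t = -1 + (⅓)*(-37064) = -1 - 37064/3 = -37067/3 ≈ -12356.)
√((43*(-70) + 64) - 9001) - t = √((43*(-70) + 64) - 9001) - 1*(-37067/3) = √((-3010 + 64) - 9001) + 37067/3 = √(-2946 - 9001) + 37067/3 = √(-11947) + 37067/3 = I*√11947 + 37067/3 = 37067/3 + I*√11947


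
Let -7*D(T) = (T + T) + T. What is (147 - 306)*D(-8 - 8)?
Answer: -7632/7 ≈ -1090.3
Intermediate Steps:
D(T) = -3*T/7 (D(T) = -((T + T) + T)/7 = -(2*T + T)/7 = -3*T/7)
(147 - 306)*D(-8 - 8) = (147 - 306)*(-3*(-8 - 8)/7) = -(-477)*(-16)/7 = -159*48/7 = -7632/7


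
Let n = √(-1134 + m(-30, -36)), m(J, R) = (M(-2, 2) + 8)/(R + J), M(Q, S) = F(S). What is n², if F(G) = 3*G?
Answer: -37429/33 ≈ -1134.2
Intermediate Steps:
M(Q, S) = 3*S
m(J, R) = 14/(J + R) (m(J, R) = (3*2 + 8)/(R + J) = (6 + 8)/(J + R) = 14/(J + R))
n = I*√1235157/33 (n = √(-1134 + 14/(-30 - 36)) = √(-1134 + 14/(-66)) = √(-1134 + 14*(-1/66)) = √(-1134 - 7/33) = √(-37429/33) = I*√1235157/33 ≈ 33.678*I)
n² = (I*√1235157/33)² = -37429/33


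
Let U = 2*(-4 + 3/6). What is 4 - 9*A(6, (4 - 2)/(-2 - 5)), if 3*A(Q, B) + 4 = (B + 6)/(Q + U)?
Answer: 232/7 ≈ 33.143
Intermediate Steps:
U = -7 (U = 2*(-4 + 3*(1/6)) = 2*(-4 + 1/2) = 2*(-7/2) = -7)
A(Q, B) = -4/3 + (6 + B)/(3*(-7 + Q)) (A(Q, B) = -4/3 + ((B + 6)/(Q - 7))/3 = -4/3 + ((6 + B)/(-7 + Q))/3 = -4/3 + (6 + B)/(3*(-7 + Q)))
4 - 9*A(6, (4 - 2)/(-2 - 5)) = 4 - 3*(34 + (4 - 2)/(-2 - 5) - 4*6)/(-7 + 6) = 4 - 3*(34 + 2/(-7) - 24)/(-1) = 4 - 3*(-1)*(34 + 2*(-1/7) - 24) = 4 - 3*(-1)*(34 - 2/7 - 24) = 4 - 3*(-1)*68/7 = 4 - 9*(-68/21) = 4 + 204/7 = 232/7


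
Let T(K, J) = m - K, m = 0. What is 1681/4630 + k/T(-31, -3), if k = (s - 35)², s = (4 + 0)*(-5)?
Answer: 14057861/143530 ≈ 97.944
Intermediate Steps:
s = -20 (s = 4*(-5) = -20)
T(K, J) = -K (T(K, J) = 0 - K = -K)
k = 3025 (k = (-20 - 35)² = (-55)² = 3025)
1681/4630 + k/T(-31, -3) = 1681/4630 + 3025/((-1*(-31))) = 1681*(1/4630) + 3025/31 = 1681/4630 + 3025*(1/31) = 1681/4630 + 3025/31 = 14057861/143530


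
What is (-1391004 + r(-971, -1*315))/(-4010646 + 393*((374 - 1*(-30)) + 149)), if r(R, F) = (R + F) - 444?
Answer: 1392734/3793317 ≈ 0.36715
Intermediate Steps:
r(R, F) = -444 + F + R (r(R, F) = (F + R) - 444 = -444 + F + R)
(-1391004 + r(-971, -1*315))/(-4010646 + 393*((374 - 1*(-30)) + 149)) = (-1391004 + (-444 - 1*315 - 971))/(-4010646 + 393*((374 - 1*(-30)) + 149)) = (-1391004 + (-444 - 315 - 971))/(-4010646 + 393*((374 + 30) + 149)) = (-1391004 - 1730)/(-4010646 + 393*(404 + 149)) = -1392734/(-4010646 + 393*553) = -1392734/(-4010646 + 217329) = -1392734/(-3793317) = -1392734*(-1/3793317) = 1392734/3793317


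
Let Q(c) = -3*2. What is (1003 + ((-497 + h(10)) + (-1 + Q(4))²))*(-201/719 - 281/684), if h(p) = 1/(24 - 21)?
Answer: -282822659/737694 ≈ -383.39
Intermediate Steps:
Q(c) = -6
h(p) = ⅓ (h(p) = 1/3 = ⅓)
(1003 + ((-497 + h(10)) + (-1 + Q(4))²))*(-201/719 - 281/684) = (1003 + ((-497 + ⅓) + (-1 - 6)²))*(-201/719 - 281/684) = (1003 + (-1490/3 + (-7)²))*(-201*1/719 - 281*1/684) = (1003 + (-1490/3 + 49))*(-201/719 - 281/684) = (1003 - 1343/3)*(-339523/491796) = (1666/3)*(-339523/491796) = -282822659/737694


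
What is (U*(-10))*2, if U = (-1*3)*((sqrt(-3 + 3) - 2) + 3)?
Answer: 60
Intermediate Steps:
U = -3 (U = -3*((sqrt(0) - 2) + 3) = -3*((0 - 2) + 3) = -3*(-2 + 3) = -3*1 = -3)
(U*(-10))*2 = -3*(-10)*2 = 30*2 = 60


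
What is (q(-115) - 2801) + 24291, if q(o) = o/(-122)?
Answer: 2621895/122 ≈ 21491.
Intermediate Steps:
q(o) = -o/122 (q(o) = o*(-1/122) = -o/122)
(q(-115) - 2801) + 24291 = (-1/122*(-115) - 2801) + 24291 = (115/122 - 2801) + 24291 = -341607/122 + 24291 = 2621895/122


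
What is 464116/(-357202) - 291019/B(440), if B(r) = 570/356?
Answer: -9251844763112/50901285 ≈ -1.8176e+5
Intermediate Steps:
B(r) = 285/178 (B(r) = 570*(1/356) = 285/178)
464116/(-357202) - 291019/B(440) = 464116/(-357202) - 291019/285/178 = 464116*(-1/357202) - 291019*178/285 = -232058/178601 - 51801382/285 = -9251844763112/50901285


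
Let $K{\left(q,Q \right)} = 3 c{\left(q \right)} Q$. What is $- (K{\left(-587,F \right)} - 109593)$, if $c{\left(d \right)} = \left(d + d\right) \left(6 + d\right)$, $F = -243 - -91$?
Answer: $311144457$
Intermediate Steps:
$F = -152$ ($F = -243 + 91 = -152$)
$c{\left(d \right)} = 2 d \left(6 + d\right)$
$K{\left(q,Q \right)} = 6 Q q \left(6 + q\right)$ ($K{\left(q,Q \right)} = 3 \cdot 2 q \left(6 + q\right) Q = 6 q \left(6 + q\right) Q = 6 Q q \left(6 + q\right)$)
$- (K{\left(-587,F \right)} - 109593) = - (6 \left(-152\right) \left(-587\right) \left(6 - 587\right) - 109593) = - (6 \left(-152\right) \left(-587\right) \left(-581\right) - 109593) = - (-311034864 - 109593) = \left(-1\right) \left(-311144457\right) = 311144457$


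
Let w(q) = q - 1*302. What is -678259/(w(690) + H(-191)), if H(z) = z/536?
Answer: -363546824/207777 ≈ -1749.7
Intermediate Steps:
H(z) = z/536 (H(z) = z*(1/536) = z/536)
w(q) = -302 + q (w(q) = q - 302 = -302 + q)
-678259/(w(690) + H(-191)) = -678259/((-302 + 690) + (1/536)*(-191)) = -678259/(388 - 191/536) = -678259/207777/536 = -678259*536/207777 = -363546824/207777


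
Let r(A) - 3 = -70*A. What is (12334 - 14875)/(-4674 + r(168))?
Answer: 847/5477 ≈ 0.15465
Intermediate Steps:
r(A) = 3 - 70*A
(12334 - 14875)/(-4674 + r(168)) = (12334 - 14875)/(-4674 + (3 - 70*168)) = -2541/(-4674 + (3 - 11760)) = -2541/(-4674 - 11757) = -2541/(-16431) = -2541*(-1/16431) = 847/5477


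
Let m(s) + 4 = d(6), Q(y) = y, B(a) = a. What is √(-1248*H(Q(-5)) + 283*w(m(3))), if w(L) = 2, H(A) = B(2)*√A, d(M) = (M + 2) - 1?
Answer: √(566 - 2496*I*√5) ≈ 55.569 - 50.219*I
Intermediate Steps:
d(M) = 1 + M (d(M) = (2 + M) - 1 = 1 + M)
H(A) = 2*√A
m(s) = 3 (m(s) = -4 + (1 + 6) = -4 + 7 = 3)
√(-1248*H(Q(-5)) + 283*w(m(3))) = √(-2496*√(-5) + 283*2) = √(-2496*I*√5 + 566) = √(566 - 2496*I*√5)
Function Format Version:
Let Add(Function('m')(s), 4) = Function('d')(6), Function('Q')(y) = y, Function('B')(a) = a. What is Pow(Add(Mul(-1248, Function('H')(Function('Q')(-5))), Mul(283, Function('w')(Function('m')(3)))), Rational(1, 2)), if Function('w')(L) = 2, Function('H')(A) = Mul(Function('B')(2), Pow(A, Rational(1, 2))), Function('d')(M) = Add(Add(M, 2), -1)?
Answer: Pow(Add(566, Mul(-2496, I, Pow(5, Rational(1, 2)))), Rational(1, 2)) ≈ Add(55.569, Mul(-50.219, I))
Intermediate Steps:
Function('d')(M) = Add(1, M) (Function('d')(M) = Add(Add(2, M), -1) = Add(1, M))
Function('H')(A) = Mul(2, Pow(A, Rational(1, 2)))
Function('m')(s) = 3 (Function('m')(s) = Add(-4, Add(1, 6)) = Add(-4, 7) = 3)
Pow(Add(Mul(-1248, Function('H')(Function('Q')(-5))), Mul(283, Function('w')(Function('m')(3)))), Rational(1, 2)) = Pow(Add(Mul(-1248, Mul(2, Pow(-5, Rational(1, 2)))), Mul(283, 2)), Rational(1, 2)) = Pow(Add(Mul(-1248, Mul(2, Mul(I, Pow(5, Rational(1, 2))))), 566), Rational(1, 2)) = Pow(Add(Mul(-1248, Mul(2, I, Pow(5, Rational(1, 2)))), 566), Rational(1, 2)) = Pow(Add(Mul(-2496, I, Pow(5, Rational(1, 2))), 566), Rational(1, 2)) = Pow(Add(566, Mul(-2496, I, Pow(5, Rational(1, 2)))), Rational(1, 2))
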